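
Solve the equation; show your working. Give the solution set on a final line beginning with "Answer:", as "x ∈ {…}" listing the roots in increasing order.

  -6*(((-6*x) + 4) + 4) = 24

Step 1. [-6*(((-6*x) + 4) + 4) = 24] -6 out front; divide by -6, so div: ((-6*x) + 4) + 4 = -4.
Step 2. [((-6*x) + 4) + 4 = -4] subtract 4: x sits inside (… + 4) ⇒ sub: (-6*x) + 4 = -8.
Step 3. [(-6*x) + 4 = -8] +4 is outermost — subtract 4 both sides. So sub: -6*x = -12.
Step 4. [-6*x = -12] leading coefficient -6: divide by -6, so div: x = 2.

Answer: x ∈ {2}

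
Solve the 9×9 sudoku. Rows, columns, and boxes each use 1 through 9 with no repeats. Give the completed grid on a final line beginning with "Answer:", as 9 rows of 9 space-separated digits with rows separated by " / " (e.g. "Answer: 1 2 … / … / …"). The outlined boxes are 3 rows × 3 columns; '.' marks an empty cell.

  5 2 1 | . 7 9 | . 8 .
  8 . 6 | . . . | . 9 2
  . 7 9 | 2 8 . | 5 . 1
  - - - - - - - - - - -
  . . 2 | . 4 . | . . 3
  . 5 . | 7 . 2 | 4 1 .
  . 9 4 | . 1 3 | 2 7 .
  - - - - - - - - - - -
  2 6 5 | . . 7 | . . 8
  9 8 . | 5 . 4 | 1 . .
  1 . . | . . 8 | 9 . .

Step 1. [r7c7∈{3}] only 3 remains possible at r7c7, so r7c7=3.
Step 2. [r1c4∈{3,4,6}] r1c4 is the only open cell in row 1 admitting 3. So r1c4=3.
Step 3. [r9c4∈{6}] r9c4 is down to just 6 ⇒ r9c4=6.
Step 4. [r5c5∈{6,9}] 6 has one home in col 5: r5c5, so r5c5=6.
Step 5. [r9c2∈{3,4}] 4 has one home in box 7: r9c2. So r9c2=4.
Step 6. [r1c7∈{6}] only 6 remains possible at r1c7, so r1c7=6.
Step 7. [r6c9∈{5,6}] 5 has one home in row 6: r6c9 ⇒ r6c9=5.
Step 8. [r4c4∈{8,9}] row 4 places 9 nowhere but r4c4, so r4c4=9.
Step 9. [r3c1∈{3,4}] in col 1, 4 fits only at r3c1 ⇒ r3c1=4.
Step 10. [r9c9∈{7}] nothing but 7 survives at r9c9 ⇒ r9c9=7.
Step 11. [r9c3∈{3}] r9c3 is down to just 3, so r9c3=3.
Step 12. [r4c8∈{6}] r4c8 is down to just 6 ⇒ r4c8=6.
Step 13. [r9c5∈{2}] nothing but 2 survives at r9c5 ⇒ r9c5=2.
Step 14. [r2c6∈{1,5}] 1 has one home in col 6: r2c6. So r2c6=1.
Step 15. [r9c8∈{5}] nothing but 5 survives at r9c8. So r9c8=5.
Step 16. [r4c2∈{1}] r4c2's peers cover all but 1 ⇒ r4c2=1.
Step 17. [r2c5∈{5}] r2c5's peers cover all but 5 ⇒ r2c5=5.
Step 18. [r4c1∈{7}] r4c1's peers cover all but 7, so r4c1=7.
Step 19. [r1c9∈{4}] r1c9 is down to just 4, so r1c9=4.
Step 20. [r8c9∈{6}] only 6 remains possible at r8c9 ⇒ r8c9=6.
Step 21. [r3c6∈{6}] only 6 remains possible at r3c6 ⇒ r3c6=6.
Step 22. [r7c4∈{1}] r7c4 has the single candidate 1. So r7c4=1.
Step 23. [r4c6∈{5}] r4c6's peers cover all but 5. So r4c6=5.
Step 24. [r2c7∈{7}] only 7 remains possible at r2c7. So r2c7=7.
Step 25. [r3c8∈{3}] r3c8 is down to just 3, so r3c8=3.
Step 26. [r5c9∈{9}] r5c9 is down to just 9 ⇒ r5c9=9.
Step 27. [r2c4∈{4}] r2c4 is down to just 4 ⇒ r2c4=4.
Step 28. [r5c3∈{8}] r5c3's peers cover all but 8. So r5c3=8.
Step 29. [r8c8∈{2}] r8c8's peers cover all but 2 ⇒ r8c8=2.
Step 30. [r2c2∈{3}] only 3 remains possible at r2c2 ⇒ r2c2=3.
Step 31. [r4c7∈{8}] r4c7 is down to just 8, so r4c7=8.
Step 32. [r7c5∈{9}] nothing but 9 survives at r7c5. So r7c5=9.
Step 33. [r8c3∈{7}] r8c3's peers cover all but 7 ⇒ r8c3=7.
Step 34. [r5c1∈{3}] r5c1 is down to just 3. So r5c1=3.
Step 35. [r7c8∈{4}] nothing but 4 survives at r7c8, so r7c8=4.
Step 36. [r6c4∈{8}] r6c4 is down to just 8, so r6c4=8.
Step 37. [r8c5∈{3}] r8c5 has the single candidate 3, so r8c5=3.
Step 38. [r6c1∈{6}] r6c1 has the single candidate 6 ⇒ r6c1=6.

Answer: 5 2 1 3 7 9 6 8 4 / 8 3 6 4 5 1 7 9 2 / 4 7 9 2 8 6 5 3 1 / 7 1 2 9 4 5 8 6 3 / 3 5 8 7 6 2 4 1 9 / 6 9 4 8 1 3 2 7 5 / 2 6 5 1 9 7 3 4 8 / 9 8 7 5 3 4 1 2 6 / 1 4 3 6 2 8 9 5 7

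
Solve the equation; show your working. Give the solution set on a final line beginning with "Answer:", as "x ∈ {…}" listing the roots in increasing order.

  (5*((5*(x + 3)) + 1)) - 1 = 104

Step 1. [(5*((5*(x + 3)) + 1)) - 1 = 104] the outer -1 inverts by adding 1 ⇒ sub: 5*((5*(x + 3)) + 1) = 105.
Step 2. [5*((5*(x + 3)) + 1) = 105] divide by the outer 5, so div: (5*(x + 3)) + 1 = 21.
Step 3. [(5*(x + 3)) + 1 = 21] subtract 1: x sits inside (… + 1) ⇒ sub: 5*(x + 3) = 20.
Step 4. [5*(x + 3) = 20] 5 out front; divide by 5, so div: x + 3 = 4.
Step 5. [x + 3 = 4] 3 comes off first (subtract 3), so sub: x = 1.

Answer: x ∈ {1}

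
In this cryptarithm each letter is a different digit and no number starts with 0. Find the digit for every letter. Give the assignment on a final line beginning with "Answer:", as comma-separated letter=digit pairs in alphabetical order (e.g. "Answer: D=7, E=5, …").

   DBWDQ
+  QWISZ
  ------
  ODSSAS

Step 1. [O] O is the leading digit of a 6-digit sum of two 5-digit numbers; the final carry is exactly 1. So O=1.
Step 2. [col 1: Q + Z ≡ S (mod 10)] column 1 (Q + Z ≡ S (mod 10), carry-in 0) doesn't pin Z yet; pick Z=4 and continue. So Z=4.
Step 3. [col 1: Q + Z ≡ S (mod 10)] S=3 is one option consistent with column 1 (Q + Z ≡ S (mod 10), carry-in 0) — take it, so S=3.
Step 4. [col 1: Q + Z ≡ S (mod 10)] column 1 reads Q+Z+carry(0)=S with Z=4, S=3; with digits 1,3,4 already taken and all letters distinct, the only value for Q is 9, so Q=9.
Step 5. [col 2: D + S ≡ A (mod 10)] column 2 (D + S ≡ A (mod 10), carry-in 1) doesn't pin D yet; pick D=2 and continue ⇒ D=2.
Step 6. [col 2: D + S ≡ A (mod 10)] column 2 reads D+S+carry(1)=A with D=2, S=3; with digits 1,2,3,4,9 already taken and all letters distinct, the only value for A is 6 ⇒ A=6.
Step 7. [col 3: W + I ≡ S (mod 10)] several values work for W in column 3 (W + I ≡ S (mod 10), carry-in 0); try W=5 ⇒ W=5.
Step 8. [col 3: W + I ≡ S (mod 10)] in column 3 we have W+I≡S with carry-in 0; given W=5, S=3 and digits 1,2,3,4,5,6,9 already taken and all letters distinct, that pins I to 8 ⇒ I=8.
Step 9. [col 4: B + W ≡ S (mod 10)] column 4 reads B+W+carry(1)=S with W=5, S=3; with digits 1,2,3,4,5,6,8,9 already taken and all letters distinct, the only value for B is 7 ⇒ B=7.

Answer: A=6, B=7, D=2, I=8, O=1, Q=9, S=3, W=5, Z=4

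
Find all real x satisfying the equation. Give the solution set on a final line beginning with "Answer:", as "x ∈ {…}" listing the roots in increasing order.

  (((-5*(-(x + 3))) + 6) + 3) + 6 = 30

Step 1. [(((-5*(-(x + 3))) + 6) + 3) + 6 = 30] +6 is outermost — subtract 6 both sides ⇒ sub: ((-5*(-(x + 3))) + 6) + 3 = 24.
Step 2. [((-5*(-(x + 3))) + 6) + 3 = 24] +3 is outermost — subtract 3 both sides. So sub: (-5*(-(x + 3))) + 6 = 21.
Step 3. [(-5*(-(x + 3))) + 6 = 21] +6 is outermost — subtract 6 both sides ⇒ sub: -5*(-(x + 3)) = 15.
Step 4. [-5*(-(x + 3)) = 15] LHS = -5·(…); ÷-5 both sides. So div: -(x + 3) = -3.
Step 5. [-(x + 3) = -3] flip signs both sides, so neg: x + 3 = 3.
Step 6. [x + 3 = 3] subtract 3: x sits inside (… + 3). So sub: x = 0.

Answer: x ∈ {0}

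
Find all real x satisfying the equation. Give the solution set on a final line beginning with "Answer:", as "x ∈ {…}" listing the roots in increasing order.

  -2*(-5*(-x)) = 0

Step 1. [-2*(-5*(-x)) = 0] divide by the outer -2. So div: -5*(-x) = 0.
Step 2. [-5*(-x) = 0] -5 out front; divide by -5 ⇒ div: -x = 0.
Step 3. [-x = 0] leading − — multiply by −1 ⇒ neg: x = 0.

Answer: x ∈ {0}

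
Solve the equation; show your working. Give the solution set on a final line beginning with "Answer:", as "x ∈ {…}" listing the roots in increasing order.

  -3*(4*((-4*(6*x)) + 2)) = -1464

Step 1. [-3*(4*((-4*(6*x)) + 2)) = -1464] -3 out front; divide by -3 ⇒ div: 4*((-4*(6*x)) + 2) = 488.
Step 2. [4*((-4*(6*x)) + 2) = 488] 4 out front; divide by 4. So div: (-4*(6*x)) + 2 = 122.
Step 3. [(-4*(6*x)) + 2 = 122] 2 comes off first (subtract 2). So sub: -4*(6*x) = 120.
Step 4. [-4*(6*x) = 120] divide by the outer -4. So div: 6*x = -30.
Step 5. [6*x = -30] 6·(inner) — divide through by 6. So div: x = -5.

Answer: x ∈ {-5}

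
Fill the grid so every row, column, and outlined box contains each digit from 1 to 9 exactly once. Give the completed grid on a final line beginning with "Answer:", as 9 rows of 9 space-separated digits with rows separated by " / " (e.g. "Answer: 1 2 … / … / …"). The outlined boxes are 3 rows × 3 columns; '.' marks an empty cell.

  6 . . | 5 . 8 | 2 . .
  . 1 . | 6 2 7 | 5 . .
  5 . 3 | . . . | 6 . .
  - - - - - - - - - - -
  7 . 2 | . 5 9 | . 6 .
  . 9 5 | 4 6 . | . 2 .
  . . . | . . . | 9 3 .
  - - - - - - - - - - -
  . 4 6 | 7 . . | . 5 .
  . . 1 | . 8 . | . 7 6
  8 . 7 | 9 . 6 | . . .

Step 1. [r7c9∈{1,2,3,8,9}] in box 9, 9 fits only at r7c9. So r7c9=9.
Step 2. [r3c4∈{1}] only 1 remains possible at r3c4 ⇒ r3c4=1.
Step 3. [r3c6∈{4}] only 4 remains possible at r3c6. So r3c6=4.
Step 4. [r8c7∈{3,4}] 4 has one home in row 8: r8c7. So r8c7=4.
Step 5. [r9c8∈{1}] only 1 remains possible at r9c8, so r9c8=1.
Step 6. [r1c9∈{1,3,4,7}] 1 has one home in row 1: r1c9 ⇒ r1c9=1.
Step 7. [r9c7∈{3}] nothing but 3 survives at r9c7 ⇒ r9c7=3.
Step 8. [r5c7∈{1,7,8}] col 7 places 7 nowhere but r5c7 ⇒ r5c7=7.
Step 9. [r5c9∈{8}] r5c9 is down to just 8, so r5c9=8.
Step 10. [r3c2∈{2,7,8}] across row 3, 2 lands solely at r3c2. So r3c2=2.
Step 11. [r2c3∈{4,8,9}] 8 has one home in box 1: r2c3. So r2c3=8.
Step 12. [r1c3∈{4,9}] r1c3 is the only open cell in col 3 admitting 9 ⇒ r1c3=9.
Step 13. [r8c6∈{2,3,5}] r8c6 is the only open cell in col 6 admitting 5 ⇒ r8c6=5.
Step 14. [r8c2∈{3}] r8c2 is down to just 3 ⇒ r8c2=3.
Step 15. [r8c4∈{2}] r8c4 is down to just 2 ⇒ r8c4=2.
Step 16. [r2c1∈{4}] r2c1's peers cover all but 4 ⇒ r2c1=4.
Step 17. [r6c1∈{1}] only 1 remains possible at r6c1 ⇒ r6c1=1.
Step 18. [r5c6∈{1,3}] row 5 places 1 nowhere but r5c6, so r5c6=1.
Step 19. [r4c2∈{8}] r4c2's peers cover all but 8. So r4c2=8.
Step 20. [r6c3∈{4}] nothing but 4 survives at r6c3 ⇒ r6c3=4.
Step 21. [r3c8∈{8,9}] across row 3, 8 lands solely at r3c8 ⇒ r3c8=8.
Step 22. [r1c5∈{3}] only 3 remains possible at r1c5 ⇒ r1c5=3.
Step 23. [r6c4∈{8}] nothing but 8 survives at r6c4 ⇒ r6c4=8.
Step 24. [r4c9∈{4}] r4c9 has the single candidate 4 ⇒ r4c9=4.
Step 25. [r3c5∈{9}] r3c5 is down to just 9 ⇒ r3c5=9.
Step 26. [r7c6∈{3}] r7c6 has the single candidate 3, so r7c6=3.
Step 27. [r8c1∈{9}] r8c1's peers cover all but 9 ⇒ r8c1=9.
Step 28. [r2c8∈{9}] only 9 remains possible at r2c8 ⇒ r2c8=9.
Step 29. [r6c5∈{7}] r6c5 is down to just 7. So r6c5=7.
Step 30. [r2c9∈{3}] nothing but 3 survives at r2c9, so r2c9=3.
Step 31. [r7c1∈{2}] only 2 remains possible at r7c1 ⇒ r7c1=2.
Step 32. [r7c7∈{8}] nothing but 8 survives at r7c7 ⇒ r7c7=8.
Step 33. [r4c7∈{1}] only 1 remains possible at r4c7 ⇒ r4c7=1.
Step 34. [r6c6∈{2}] r6c6 is down to just 2. So r6c6=2.
Step 35. [r1c8∈{4}] r1c8 has the single candidate 4 ⇒ r1c8=4.
Step 36. [r7c5∈{1}] r7c5 has the single candidate 1. So r7c5=1.
Step 37. [r4c4∈{3}] nothing but 3 survives at r4c4, so r4c4=3.
Step 38. [r6c2∈{6}] only 6 remains possible at r6c2. So r6c2=6.
Step 39. [r1c2∈{7}] r1c2's peers cover all but 7 ⇒ r1c2=7.
Step 40. [r5c1∈{3}] r5c1 is down to just 3 ⇒ r5c1=3.
Step 41. [r3c9∈{7}] only 7 remains possible at r3c9. So r3c9=7.
Step 42. [r9c5∈{4}] nothing but 4 survives at r9c5 ⇒ r9c5=4.
Step 43. [r9c9∈{2}] only 2 remains possible at r9c9, so r9c9=2.
Step 44. [r6c9∈{5}] r6c9's peers cover all but 5, so r6c9=5.
Step 45. [r9c2∈{5}] only 5 remains possible at r9c2, so r9c2=5.

Answer: 6 7 9 5 3 8 2 4 1 / 4 1 8 6 2 7 5 9 3 / 5 2 3 1 9 4 6 8 7 / 7 8 2 3 5 9 1 6 4 / 3 9 5 4 6 1 7 2 8 / 1 6 4 8 7 2 9 3 5 / 2 4 6 7 1 3 8 5 9 / 9 3 1 2 8 5 4 7 6 / 8 5 7 9 4 6 3 1 2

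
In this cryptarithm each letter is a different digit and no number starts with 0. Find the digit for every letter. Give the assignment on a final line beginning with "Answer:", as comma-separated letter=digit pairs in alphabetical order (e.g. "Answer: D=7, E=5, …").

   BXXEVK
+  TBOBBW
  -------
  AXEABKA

Step 1. [col 1: K + W ≡ A (mod 10)] W=2 is one option consistent with column 1 (K + W ≡ A (mod 10), carry-in 0) — take it ⇒ W=2.
Step 2. [col 1: K + W ≡ A (mod 10)] K=9 is one option consistent with column 1 (K + W ≡ A (mod 10), carry-in 0) — take it. So K=9.
Step 3. [col 1: K + W ≡ A (mod 10)] from column 1 (K=9, W=2, carry-in 0, digits 2,9 already taken and all letters distinct): A must equal 1. So A=1.
Step 4. [col 2: V + B ≡ K (mod 10)] no forcing yet in column 2 (carry-in 1); B=5 is free and consistent — try it ⇒ B=5.
Step 5. [col 2: V + B ≡ K (mod 10)] column 2 reads V+B+carry(1)=K with B=5, K=9; with digits 1,2,5,9 already taken and all letters distinct, the only value for V is 3. So V=3.
Step 6. [col 3: E + B ≡ B (mod 10)] column 3: given B=5, carry-in 0, and digits 1,2,3,5,9 already taken and all letters distinct, E+B≡B (mod 10) forces E=0, so E=0.
Step 7. [col 4: X + O ≡ A (mod 10)] no forcing yet in column 4 (carry-in 0); X=4 is free and consistent — try it ⇒ X=4.
Step 8. [col 4: X + O ≡ A (mod 10)] in column 4 we have X+O≡A with carry-in 0; given X=4, A=1 and digits 0,1,2,3,4,5,9 already taken and all letters distinct, that pins O to 7, so O=7.
Step 9. [col 6: B + T ≡ X (mod 10)] in column 6 we have B+T≡X with carry-in 1; given B=5, X=4 and digits 0,1,2,3,4,5,7,9 already taken and all letters distinct, that pins T to 8. So T=8.

Answer: A=1, B=5, E=0, K=9, O=7, T=8, V=3, W=2, X=4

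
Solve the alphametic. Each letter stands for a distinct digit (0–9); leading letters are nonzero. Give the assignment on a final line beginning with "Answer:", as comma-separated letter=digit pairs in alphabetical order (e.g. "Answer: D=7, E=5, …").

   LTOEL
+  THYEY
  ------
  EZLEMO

Step 1. [col 1: L + Y ≡ O (mod 10)] several values work for L in column 1 (L + Y ≡ O (mod 10), carry-in 0); try L=9, so L=9.
Step 2. [col 1: L + Y ≡ O (mod 10)] column 1 (L + Y ≡ O (mod 10), carry-in 0) doesn't pin O yet; pick O=5 and continue. So O=5.
Step 3. [E] adding two 5-digit numbers gives at most 5+1 digits, and here it does — E is that final carry and must be 1 ⇒ E=1.
Step 4. [col 1: L + Y ≡ O (mod 10)] column 1: given L=9, O=5, carry-in 0, and digits 1,5,9 already taken and all letters distinct, L+Y≡O (mod 10) forces Y=6, so Y=6.
Step 5. [col 2: E + E ≡ M (mod 10)] column 2: given E=1, carry-in 1, and digits 1,5,6,9 already taken and all letters distinct, E+E≡M (mod 10) forces M=3 ⇒ M=3.
Step 6. [col 4: T + H ≡ L (mod 10)] no forcing yet in column 4 (carry-in 1); H=0 is free and consistent — try it, so H=0.
Step 7. [col 4: T + H ≡ L (mod 10)] from column 4 (H=0, L=9, carry-in 1, digits 0,1,3,5,6,9 already taken and all letters distinct): T must equal 8. So T=8.
Step 8. [col 5: L + T ≡ Z (mod 10)] column 5: given L=9, T=8, carry-in 0, and digits 0,1,3,5,6,8,9 already taken and all letters distinct, L+T≡Z (mod 10) forces Z=7, so Z=7.

Answer: E=1, H=0, L=9, M=3, O=5, T=8, Y=6, Z=7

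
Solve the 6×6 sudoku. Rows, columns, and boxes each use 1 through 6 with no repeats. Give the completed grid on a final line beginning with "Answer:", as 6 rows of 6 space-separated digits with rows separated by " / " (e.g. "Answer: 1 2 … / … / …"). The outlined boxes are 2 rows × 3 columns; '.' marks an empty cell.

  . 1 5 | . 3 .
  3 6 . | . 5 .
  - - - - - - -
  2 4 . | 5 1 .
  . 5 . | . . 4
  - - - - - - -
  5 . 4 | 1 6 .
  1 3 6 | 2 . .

Step 1. [r3c6∈{3,6}] row 3 places 6 nowhere but r3c6. So r3c6=6.
Step 2. [r1c4∈{4,6}] 6 has one home in row 1: r1c4. So r1c4=6.
Step 3. [r4c3∈{1,3}] in row 4, 1 fits only at r4c3. So r4c3=1.
Step 4. [r2c3∈{2}] r2c3's peers cover all but 2 ⇒ r2c3=2.
Step 5. [r5c6∈{3}] r5c6's peers cover all but 3 ⇒ r5c6=3.
Step 6. [r4c1∈{6}] r4c1 has the single candidate 6 ⇒ r4c1=6.
Step 7. [r6c6∈{5}] nothing but 5 survives at r6c6, so r6c6=5.
Step 8. [r5c2∈{2}] r5c2 is down to just 2. So r5c2=2.
Step 9. [r4c5∈{2}] nothing but 2 survives at r4c5 ⇒ r4c5=2.
Step 10. [r2c6∈{1}] nothing but 1 survives at r2c6 ⇒ r2c6=1.
Step 11. [r1c6∈{2}] r1c6 has the single candidate 2, so r1c6=2.
Step 12. [r6c5∈{4}] r6c5's peers cover all but 4 ⇒ r6c5=4.
Step 13. [r1c1∈{4}] r1c1's peers cover all but 4. So r1c1=4.
Step 14. [r4c4∈{3}] r4c4 is down to just 3. So r4c4=3.
Step 15. [r2c4∈{4}] nothing but 4 survives at r2c4 ⇒ r2c4=4.
Step 16. [r3c3∈{3}] r3c3's peers cover all but 3, so r3c3=3.

Answer: 4 1 5 6 3 2 / 3 6 2 4 5 1 / 2 4 3 5 1 6 / 6 5 1 3 2 4 / 5 2 4 1 6 3 / 1 3 6 2 4 5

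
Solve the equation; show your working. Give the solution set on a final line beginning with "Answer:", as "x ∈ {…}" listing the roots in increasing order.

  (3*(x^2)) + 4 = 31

Step 1. [(3*(x^2)) + 4 = 31] +4 is outermost — subtract 4 both sides. So sub: 3*(x^2) = 27.
Step 2. [3*(x^2) = 27] leading coefficient 3: divide by 3. So div: x^2 = 9.
Step 3. [x^2 = 9] LHS squared, RHS 9 ≥ 0: apply √ (±), so sqrt: x = 3 or -3.

Answer: x ∈ {-3, 3}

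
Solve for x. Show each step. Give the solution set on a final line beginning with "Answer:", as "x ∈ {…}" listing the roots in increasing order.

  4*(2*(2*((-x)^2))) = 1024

Step 1. [4*(2*(2*((-x)^2))) = 1024] 4·(inner) — divide through by 4. So div: 2*(2*((-x)^2)) = 256.
Step 2. [2*(2*((-x)^2)) = 256] 2·(inner) — divide through by 2, so div: 2*((-x)^2) = 128.
Step 3. [2*((-x)^2) = 128] 2·(inner) — divide through by 2 ⇒ div: (-x)^2 = 64.
Step 4. [(-x)^2 = 64] LHS squared, RHS 64 ≥ 0: apply √ (±). So sqrt: -x = 8 or -8.
Step 5. [-x = 8 or -8] flip signs both sides. So neg: x = -8 or 8.

Answer: x ∈ {-8, 8}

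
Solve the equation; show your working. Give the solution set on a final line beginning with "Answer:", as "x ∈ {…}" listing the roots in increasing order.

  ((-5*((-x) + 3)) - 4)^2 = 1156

Step 1. [((-5*((-x) + 3)) - 4)^2 = 1156] LHS squared, RHS 1156 ≥ 0: apply √ (±), so sqrt: (-5*((-x) + 3)) - 4 = 34 or -34.
Step 2. [(-5*((-x) + 3)) - 4 = 34 or -34] -4 is outermost — add 4 both sides ⇒ sub: -5*((-x) + 3) = 38 or -30.
Step 3. [-5*((-x) + 3) = 38 or -30] leading coefficient -5: divide by -5. So div: (-x) + 3 = -38/5 or 6.
Step 4. [(-x) + 3 = -38/5 or 6] peel the +3: subtract 3 from each side ⇒ sub: -x = -53/5 or 3.
Step 5. [-x = -53/5 or 3] leading − — multiply by −1. So neg: x = 53/5 or -3.

Answer: x ∈ {-3, 53/5}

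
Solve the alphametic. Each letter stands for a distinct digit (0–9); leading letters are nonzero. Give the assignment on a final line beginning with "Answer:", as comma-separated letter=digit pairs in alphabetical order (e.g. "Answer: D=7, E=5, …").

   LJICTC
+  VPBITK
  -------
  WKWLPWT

Step 1. [col 1: C + K ≡ T (mod 10)] column 1 (C + K ≡ T (mod 10), carry-in 0) doesn't pin C yet; pick C=4 and continue. So C=4.
Step 2. [W] adding two 6-digit numbers gives at most 6+1 digits, and here it does — W is that final carry and must be 1, so W=1.
Step 3. [col 1: C + K ≡ T (mod 10)] K=6 is one option consistent with column 1 (C + K ≡ T (mod 10), carry-in 0) — take it, so K=6.
Step 4. [col 1: C + K ≡ T (mod 10)] in column 1 we have C+K≡T with carry-in 0; given C=4, K=6 and digits 1,4,6 already taken and all letters distinct, that pins T to 0, so T=0.
Step 5. [col 3: C + I ≡ P (mod 10)] P=9 is one option consistent with column 3 (C + I ≡ P (mod 10), carry-in 0) — take it ⇒ P=9.
Step 6. [col 3: C + I ≡ P (mod 10)] from column 3 (C=4, P=9, carry-in 0, digits 0,1,4,6,9 already taken and all letters distinct): I must equal 5. So I=5.
Step 7. [col 4: I + B ≡ L (mod 10)] column 4 (I + B ≡ L (mod 10), carry-in 0) doesn't pin L yet; pick L=8 and continue. So L=8.
Step 8. [col 4: I + B ≡ L (mod 10)] from column 4 (I=5, L=8, carry-in 0, digits 0,1,4,5,6,8,9 already taken and all letters distinct): B must equal 3 ⇒ B=3.
Step 9. [col 5: J + P ≡ W (mod 10)] in column 5 we have J+P≡W with carry-in 0; given P=9, W=1 and digits 0,1,3,4,5,6,8,9 already taken and all letters distinct, that pins J to 2, so J=2.
Step 10. [col 6: L + V ≡ K (mod 10)] from column 6 (L=8, K=6, carry-in 1, digits 0,1,2,3,4,5,6,8,9 already taken and all letters distinct): V must equal 7 ⇒ V=7.

Answer: B=3, C=4, I=5, J=2, K=6, L=8, P=9, T=0, V=7, W=1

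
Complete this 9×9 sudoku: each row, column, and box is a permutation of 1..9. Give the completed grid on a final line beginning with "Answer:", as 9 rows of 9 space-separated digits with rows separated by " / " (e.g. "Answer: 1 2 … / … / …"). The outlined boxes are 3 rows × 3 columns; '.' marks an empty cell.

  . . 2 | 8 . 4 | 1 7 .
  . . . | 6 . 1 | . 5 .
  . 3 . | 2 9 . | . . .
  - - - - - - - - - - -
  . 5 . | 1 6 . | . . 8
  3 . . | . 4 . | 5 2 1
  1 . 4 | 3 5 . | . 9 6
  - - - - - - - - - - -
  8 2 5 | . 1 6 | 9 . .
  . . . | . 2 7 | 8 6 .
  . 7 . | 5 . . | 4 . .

Step 1. [r9c6∈{3,8,9}] col 6 places 3 nowhere but r9c6. So r9c6=3.
Step 2. [r8c4∈{4,9}] across box 8, 9 lands solely at r8c4, so r8c4=9.
Step 3. [r3c3∈{1,6,7,8}] r3c3 is the only open cell in row 3 admitting 1. So r3c3=1.
Step 4. [r3c1∈{4,5,6,7}] r3c1 is the only open cell in row 3 admitting 7 ⇒ r3c1=7.
Step 5. [r6c2∈{8}] r6c2's peers cover all but 8. So r6c2=8.
Step 6. [r7c8∈{3}] r7c8 is down to just 3. So r7c8=3.
Step 7. [r1c1∈{5,6,9}] r1c1 is the only open cell in row 1 admitting 5, so r1c1=5.
Step 8. [r2c7∈{2,3}] in col 7, 2 fits only at r2c7, so r2c7=2.
Step 9. [r3c9∈{4}] only 4 remains possible at r3c9 ⇒ r3c9=4.
Step 10. [r8c1∈{4}] r8c1's peers cover all but 4 ⇒ r8c1=4.
Step 11. [r2c1∈{9}] nothing but 9 survives at r2c1. So r2c1=9.
Step 12. [r5c2∈{6,9}] 9 has one home in col 2: r5c2 ⇒ r5c2=9.
Step 13. [r4c3∈{7}] r4c3 has the single candidate 7 ⇒ r4c3=7.
Step 14. [r1c5∈{3}] r1c5's peers cover all but 3, so r1c5=3.
Step 15. [r4c6∈{2,9}] across row 4, 9 lands solely at r4c6 ⇒ r4c6=9.
Step 16. [r9c3∈{6,9}] row 9 places 9 nowhere but r9c3, so r9c3=9.
Step 17. [r3c8∈{8}] r3c8 has the single candidate 8, so r3c8=8.
Step 18. [r2c2∈{4}] r2c2 has the single candidate 4 ⇒ r2c2=4.
Step 19. [r4c7∈{3}] only 3 remains possible at r4c7. So r4c7=3.
Step 20. [r7c9∈{7}] r7c9 has the single candidate 7 ⇒ r7c9=7.
Step 21. [r5c6∈{8}] r5c6's peers cover all but 8. So r5c6=8.
Step 22. [r2c9∈{3}] only 3 remains possible at r2c9, so r2c9=3.
Step 23. [r1c2∈{6}] r1c2 is down to just 6 ⇒ r1c2=6.
Step 24. [r8c9∈{5}] r8c9 is down to just 5, so r8c9=5.
Step 25. [r8c3∈{3}] r8c3 has the single candidate 3, so r8c3=3.
Step 26. [r3c7∈{6}] r3c7 has the single candidate 6 ⇒ r3c7=6.
Step 27. [r3c6∈{5}] nothing but 5 survives at r3c6, so r3c6=5.
Step 28. [r2c5∈{7}] r2c5 has the single candidate 7 ⇒ r2c5=7.
Step 29. [r9c8∈{1}] only 1 remains possible at r9c8, so r9c8=1.
Step 30. [r4c8∈{4}] nothing but 4 survives at r4c8, so r4c8=4.
Step 31. [r5c4∈{7}] r5c4's peers cover all but 7. So r5c4=7.
Step 32. [r6c6∈{2}] r6c6 has the single candidate 2 ⇒ r6c6=2.
Step 33. [r1c9∈{9}] r1c9's peers cover all but 9, so r1c9=9.
Step 34. [r9c1∈{6}] nothing but 6 survives at r9c1 ⇒ r9c1=6.
Step 35. [r4c1∈{2}] r4c1 has the single candidate 2. So r4c1=2.
Step 36. [r5c3∈{6}] r5c3 is down to just 6, so r5c3=6.
Step 37. [r9c9∈{2}] only 2 remains possible at r9c9, so r9c9=2.
Step 38. [r2c3∈{8}] nothing but 8 survives at r2c3 ⇒ r2c3=8.
Step 39. [r7c4∈{4}] only 4 remains possible at r7c4 ⇒ r7c4=4.
Step 40. [r9c5∈{8}] r9c5's peers cover all but 8. So r9c5=8.
Step 41. [r6c7∈{7}] r6c7's peers cover all but 7. So r6c7=7.
Step 42. [r8c2∈{1}] r8c2's peers cover all but 1, so r8c2=1.

Answer: 5 6 2 8 3 4 1 7 9 / 9 4 8 6 7 1 2 5 3 / 7 3 1 2 9 5 6 8 4 / 2 5 7 1 6 9 3 4 8 / 3 9 6 7 4 8 5 2 1 / 1 8 4 3 5 2 7 9 6 / 8 2 5 4 1 6 9 3 7 / 4 1 3 9 2 7 8 6 5 / 6 7 9 5 8 3 4 1 2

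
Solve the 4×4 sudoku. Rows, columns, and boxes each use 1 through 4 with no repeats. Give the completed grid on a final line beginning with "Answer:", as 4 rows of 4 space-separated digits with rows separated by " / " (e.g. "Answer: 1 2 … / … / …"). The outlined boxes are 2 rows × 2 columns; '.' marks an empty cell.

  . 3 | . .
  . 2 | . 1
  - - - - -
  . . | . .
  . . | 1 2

Step 1. [r1c4∈{4}] nothing but 4 survives at r1c4, so r1c4=4.
Step 2. [r3c3∈{3,4}] in col 3, 4 fits only at r3c3, so r3c3=4.
Step 3. [r3c1∈{1,2,3}] in row 3, 2 fits only at r3c1. So r3c1=2.
Step 4. [r2c1∈{4}] r2c1's peers cover all but 4 ⇒ r2c1=4.
Step 5. [r3c4∈{3}] nothing but 3 survives at r3c4. So r3c4=3.
Step 6. [r3c2∈{1}] r3c2's peers cover all but 1, so r3c2=1.
Step 7. [r1c3∈{2}] only 2 remains possible at r1c3. So r1c3=2.
Step 8. [r1c1∈{1}] r1c1 is down to just 1 ⇒ r1c1=1.
Step 9. [r2c3∈{3}] r2c3's peers cover all but 3, so r2c3=3.
Step 10. [r4c1∈{3}] only 3 remains possible at r4c1, so r4c1=3.
Step 11. [r4c2∈{4}] only 4 remains possible at r4c2. So r4c2=4.

Answer: 1 3 2 4 / 4 2 3 1 / 2 1 4 3 / 3 4 1 2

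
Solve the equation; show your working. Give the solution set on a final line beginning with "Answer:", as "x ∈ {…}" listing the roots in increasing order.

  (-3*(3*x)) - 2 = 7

Step 1. [(-3*(3*x)) - 2 = 7] 2 comes off first (add 2), so sub: -3*(3*x) = 9.
Step 2. [-3*(3*x) = 9] LHS = -3·(…); ÷-3 both sides, so div: 3*x = -3.
Step 3. [3*x = -3] 3·(inner) — divide through by 3, so div: x = -1.

Answer: x ∈ {-1}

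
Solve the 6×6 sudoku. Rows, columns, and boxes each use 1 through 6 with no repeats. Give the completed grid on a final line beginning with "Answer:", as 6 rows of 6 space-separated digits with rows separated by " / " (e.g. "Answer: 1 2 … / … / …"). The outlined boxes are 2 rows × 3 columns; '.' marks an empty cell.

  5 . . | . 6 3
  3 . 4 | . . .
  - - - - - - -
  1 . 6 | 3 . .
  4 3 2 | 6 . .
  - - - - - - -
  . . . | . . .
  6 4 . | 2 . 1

Step 1. [r4c6∈{5}] r4c6 is down to just 5 ⇒ r4c6=5.
Step 2. [r1c3∈{1}] nothing but 1 survives at r1c3, so r1c3=1.
Step 3. [r2c6∈{2}] only 2 remains possible at r2c6. So r2c6=2.
Step 4. [r2c4∈{1,5}] across col 4, 1 lands solely at r2c4, so r2c4=1.
Step 5. [r5c4∈{4,5}] col 4 places 5 nowhere but r5c4 ⇒ r5c4=5.
Step 6. [r5c3∈{3}] only 3 remains possible at r5c3 ⇒ r5c3=3.
Step 7. [r5c5∈{4}] nothing but 4 survives at r5c5 ⇒ r5c5=4.
Step 8. [r5c2∈{1,2}] in row 5, 1 fits only at r5c2. So r5c2=1.
Step 9. [r1c2∈{2}] r1c2 has the single candidate 2. So r1c2=2.
Step 10. [r4c5∈{1}] r4c5 has the single candidate 1 ⇒ r4c5=1.
Step 11. [r3c6∈{4}] r3c6 is down to just 4 ⇒ r3c6=4.
Step 12. [r5c6∈{6}] only 6 remains possible at r5c6 ⇒ r5c6=6.
Step 13. [r1c4∈{4}] r1c4 is down to just 4, so r1c4=4.
Step 14. [r3c5∈{2}] only 2 remains possible at r3c5. So r3c5=2.
Step 15. [r6c5∈{3}] nothing but 3 survives at r6c5, so r6c5=3.
Step 16. [r2c2∈{6}] r2c2 has the single candidate 6 ⇒ r2c2=6.
Step 17. [r6c3∈{5}] r6c3 is down to just 5 ⇒ r6c3=5.
Step 18. [r2c5∈{5}] only 5 remains possible at r2c5, so r2c5=5.
Step 19. [r3c2∈{5}] only 5 remains possible at r3c2. So r3c2=5.
Step 20. [r5c1∈{2}] nothing but 2 survives at r5c1 ⇒ r5c1=2.

Answer: 5 2 1 4 6 3 / 3 6 4 1 5 2 / 1 5 6 3 2 4 / 4 3 2 6 1 5 / 2 1 3 5 4 6 / 6 4 5 2 3 1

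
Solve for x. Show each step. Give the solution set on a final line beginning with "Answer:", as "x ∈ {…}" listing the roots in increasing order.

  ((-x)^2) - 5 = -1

Step 1. [((-x)^2) - 5 = -1] add 5: x sits inside (… - 5) ⇒ sub: (-x)^2 = 4.
Step 2. [(-x)^2 = 4] √ both sides: 4 ≥ 0 gives two branches, so sqrt: -x = 2 or -2.
Step 3. [-x = 2 or -2] LHS negated; negate both sides ⇒ neg: x = -2 or 2.

Answer: x ∈ {-2, 2}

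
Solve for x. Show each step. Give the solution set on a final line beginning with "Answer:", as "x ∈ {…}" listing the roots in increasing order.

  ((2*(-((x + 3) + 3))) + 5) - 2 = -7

Step 1. [((2*(-((x + 3) + 3))) + 5) - 2 = -7] add 2: x sits inside (… - 2), so sub: (2*(-((x + 3) + 3))) + 5 = -5.
Step 2. [(2*(-((x + 3) + 3))) + 5 = -5] 5 comes off first (subtract 5). So sub: 2*(-((x + 3) + 3)) = -10.
Step 3. [2*(-((x + 3) + 3)) = -10] divide by the outer 2. So div: -((x + 3) + 3) = -5.
Step 4. [-((x + 3) + 3) = -5] LHS negated; negate both sides ⇒ neg: (x + 3) + 3 = 5.
Step 5. [(x + 3) + 3 = 5] the outer +3 inverts by subtracting 3 ⇒ sub: x + 3 = 2.
Step 6. [x + 3 = 2] 3 comes off first (subtract 3). So sub: x = -1.

Answer: x ∈ {-1}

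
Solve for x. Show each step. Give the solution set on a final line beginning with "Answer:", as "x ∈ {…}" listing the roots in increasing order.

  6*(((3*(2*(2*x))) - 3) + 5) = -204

Step 1. [6*(((3*(2*(2*x))) - 3) + 5) = -204] leading coefficient 6: divide by 6 ⇒ div: ((3*(2*(2*x))) - 3) + 5 = -34.
Step 2. [((3*(2*(2*x))) - 3) + 5 = -34] peel the +5: subtract 5 from each side ⇒ sub: (3*(2*(2*x))) - 3 = -39.
Step 3. [(3*(2*(2*x))) - 3 = -39] 3 | LHS and 3 | -39: pull 3 out. So factor: (2*(2*x)) - 1 = -13.
Step 4. [(2*(2*x)) - 1 = -13] -1 is outermost — add 1 both sides, so sub: 2*(2*x) = -12.
Step 5. [2*(2*x) = -12] LHS = 2·(…); ÷2 both sides, so div: 2*x = -6.
Step 6. [2*x = -6] LHS = 2·(…); ÷2 both sides. So div: x = -3.

Answer: x ∈ {-3}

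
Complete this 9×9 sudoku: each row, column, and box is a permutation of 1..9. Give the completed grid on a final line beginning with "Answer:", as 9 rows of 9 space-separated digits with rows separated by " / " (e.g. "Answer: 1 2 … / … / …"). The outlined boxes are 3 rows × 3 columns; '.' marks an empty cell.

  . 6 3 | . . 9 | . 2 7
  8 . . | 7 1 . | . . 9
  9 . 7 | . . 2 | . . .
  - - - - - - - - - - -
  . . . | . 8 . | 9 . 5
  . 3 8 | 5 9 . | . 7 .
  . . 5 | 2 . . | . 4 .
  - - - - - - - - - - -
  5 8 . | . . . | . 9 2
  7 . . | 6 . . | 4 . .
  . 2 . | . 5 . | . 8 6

Step 1. [r5c9∈{1}] r5c9 is down to just 1, so r5c9=1.
Step 2. [r8c9∈{3}] r8c9 is down to just 3 ⇒ r8c9=3.
Step 3. [r2c6∈{3,4,5,6}] col 6 places 5 nowhere but r2c6. So r2c6=5.
Step 4. [r1c5∈{4}] only 4 remains possible at r1c5. So r1c5=4.
Step 5. [r1c1∈{1}] nothing but 1 survives at r1c1, so r1c1=1.
Step 6. [r6c1∈{6}] r6c1's peers cover all but 6 ⇒ r6c1=6.
Step 7. [r9c4∈{1,3,4,9}] 9 has one home in col 4: r9c4 ⇒ r9c4=9.
Step 8. [r1c7∈{5,8}] 5 has one home in row 1: r1c7. So r1c7=5.
Step 9. [r2c2∈{4}] nothing but 4 survives at r2c2, so r2c2=4.
Step 10. [r6c2∈{1,7,9}] r6c2 is the only open cell in row 6 admitting 9. So r6c2=9.
Step 11. [r6c6∈{1,3,7}] row 6 places 1 nowhere but r6c6. So r6c6=1.
Step 12. [r8c2∈{1}] r8c2's peers cover all but 1 ⇒ r8c2=1.
Step 13. [r9c3∈{4}] r9c3's peers cover all but 4 ⇒ r9c3=4.
Step 14. [r9c7∈{1,7}] in row 9, 1 fits only at r9c7. So r9c7=1.
Step 15. [r9c6∈{3,7}] across row 9, 7 lands solely at r9c6. So r9c6=7.
Step 16. [r7c5∈{3}] r7c5 is down to just 3. So r7c5=3.
Step 17. [r4c6∈{3,4,6}] col 6 places 3 nowhere but r4c6 ⇒ r4c6=3.
Step 18. [r6c7∈{3,8}] row 6 places 3 nowhere but r6c7. So r6c7=3.
Step 19. [r2c7∈{6}] r2c7's peers cover all but 6 ⇒ r2c7=6.
Step 20. [r4c4∈{4}] nothing but 4 survives at r4c4 ⇒ r4c4=4.
Step 21. [r4c1∈{2}] r4c1's peers cover all but 2. So r4c1=2.
Step 22. [r3c7∈{8}] r3c7's peers cover all but 8. So r3c7=8.
Step 23. [r3c4∈{3}] r3c4 is down to just 3. So r3c4=3.
Step 24. [r3c9∈{4}] r3c9 is down to just 4, so r3c9=4.
Step 25. [r8c8∈{5}] r8c8 is down to just 5, so r8c8=5.
Step 26. [r7c6∈{4}] nothing but 4 survives at r7c6 ⇒ r7c6=4.
Step 27. [r2c3∈{2}] only 2 remains possible at r2c3, so r2c3=2.
Step 28. [r9c1∈{3}] nothing but 3 survives at r9c1, so r9c1=3.
Step 29. [r3c2∈{5}] only 5 remains possible at r3c2. So r3c2=5.
Step 30. [r4c3∈{1}] r4c3 has the single candidate 1, so r4c3=1.
Step 31. [r3c5∈{6}] r3c5's peers cover all but 6, so r3c5=6.
Step 32. [r4c2∈{7}] r4c2 has the single candidate 7, so r4c2=7.
Step 33. [r5c7∈{2}] r5c7 has the single candidate 2, so r5c7=2.
Step 34. [r4c8∈{6}] only 6 remains possible at r4c8, so r4c8=6.
Step 35. [r6c5∈{7}] r6c5 has the single candidate 7. So r6c5=7.
Step 36. [r7c3∈{6}] only 6 remains possible at r7c3 ⇒ r7c3=6.
Step 37. [r8c6∈{8}] nothing but 8 survives at r8c6. So r8c6=8.
Step 38. [r5c1∈{4}] only 4 remains possible at r5c1 ⇒ r5c1=4.
Step 39. [r8c3∈{9}] nothing but 9 survives at r8c3. So r8c3=9.
Step 40. [r7c4∈{1}] r7c4 is down to just 1, so r7c4=1.
Step 41. [r1c4∈{8}] r1c4 has the single candidate 8 ⇒ r1c4=8.
Step 42. [r2c8∈{3}] r2c8 has the single candidate 3 ⇒ r2c8=3.
Step 43. [r5c6∈{6}] r5c6 has the single candidate 6, so r5c6=6.
Step 44. [r7c7∈{7}] nothing but 7 survives at r7c7. So r7c7=7.
Step 45. [r3c8∈{1}] only 1 remains possible at r3c8 ⇒ r3c8=1.
Step 46. [r8c5∈{2}] r8c5's peers cover all but 2 ⇒ r8c5=2.
Step 47. [r6c9∈{8}] r6c9 has the single candidate 8. So r6c9=8.

Answer: 1 6 3 8 4 9 5 2 7 / 8 4 2 7 1 5 6 3 9 / 9 5 7 3 6 2 8 1 4 / 2 7 1 4 8 3 9 6 5 / 4 3 8 5 9 6 2 7 1 / 6 9 5 2 7 1 3 4 8 / 5 8 6 1 3 4 7 9 2 / 7 1 9 6 2 8 4 5 3 / 3 2 4 9 5 7 1 8 6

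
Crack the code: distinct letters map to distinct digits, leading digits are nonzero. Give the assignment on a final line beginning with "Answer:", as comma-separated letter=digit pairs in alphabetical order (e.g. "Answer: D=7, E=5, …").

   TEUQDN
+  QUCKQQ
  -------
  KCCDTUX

Step 1. [K] adding two 6-digit numbers gives at most 6+1 digits, and here it does — K is that final carry and must be 1 ⇒ K=1.
Step 2. [col 1: N + Q ≡ X (mod 10)] several values work for N in column 1 (N + Q ≡ X (mod 10), carry-in 0); try N=3 ⇒ N=3.
Step 3. [col 1: N + Q ≡ X (mod 10)] no forcing yet in column 1 (carry-in 0); X=9 is free and consistent — try it, so X=9.
Step 4. [col 1: N + Q ≡ X (mod 10)] from column 1 (N=3, X=9, carry-in 0, digits 1,3,9 already taken and all letters distinct): Q must equal 6, so Q=6.
Step 5. [col 2: D + Q ≡ U (mod 10)] column 2 (D + Q ≡ U (mod 10), carry-in 0) doesn't pin U yet; pick U=8 and continue, so U=8.
Step 6. [col 2: D + Q ≡ U (mod 10)] in column 2 we have D+Q≡U with carry-in 0; given Q=6, U=8 and digits 1,3,6,8,9 already taken and all letters distinct, that pins D to 2. So D=2.
Step 7. [col 3: Q + K ≡ T (mod 10)] in column 3 we have Q+K≡T with carry-in 0; given Q=6, K=1 and digits 1,2,3,6,8,9 already taken and all letters distinct, that pins T to 7, so T=7.
Step 8. [col 4: U + C ≡ D (mod 10)] in column 4 we have U+C≡D with carry-in 0; given U=8, D=2 and digits 1,2,3,6,7,8,9 already taken and all letters distinct, that pins C to 4. So C=4.
Step 9. [col 5: E + U ≡ C (mod 10)] from column 5 (U=8, C=4, carry-in 1, digits 1,2,3,4,6,7,8,9 already taken and all letters distinct): E must equal 5 ⇒ E=5.

Answer: C=4, D=2, E=5, K=1, N=3, Q=6, T=7, U=8, X=9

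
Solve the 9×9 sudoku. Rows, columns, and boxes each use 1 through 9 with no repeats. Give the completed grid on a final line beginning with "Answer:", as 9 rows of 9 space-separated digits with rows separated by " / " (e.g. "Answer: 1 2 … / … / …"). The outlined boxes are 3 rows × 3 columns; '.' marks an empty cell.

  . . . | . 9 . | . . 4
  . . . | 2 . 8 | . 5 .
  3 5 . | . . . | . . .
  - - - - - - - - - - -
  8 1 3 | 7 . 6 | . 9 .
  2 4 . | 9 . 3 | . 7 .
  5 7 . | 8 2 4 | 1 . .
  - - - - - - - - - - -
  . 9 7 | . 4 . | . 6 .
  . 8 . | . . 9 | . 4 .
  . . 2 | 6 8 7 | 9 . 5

Step 1. [r3c6∈{1}] r3c6's peers cover all but 1, so r3c6=1.
Step 2. [r2c2∈{6}] r2c2's peers cover all but 6 ⇒ r2c2=6.
Step 3. [r1c7∈{2,3,6,7,8}] r1c7 is the only open cell in row 1 admitting 6 ⇒ r1c7=6.
Step 4. [r7c1∈{1}] r7c1 has the single candidate 1 ⇒ r7c1=1.
Step 5. [r2c1∈{4,7,9}] col 1 places 9 nowhere but r2c1. So r2c1=9.
Step 6. [r4c9∈{2}] r4c9's peers cover all but 2 ⇒ r4c9=2.
Step 7. [r8c7∈{2,3,7}] in row 8, 2 fits only at r8c7 ⇒ r8c7=2.
Step 8. [r8c4∈{1,3,5}] r8c4 is the only open cell in col 4 admitting 1. So r8c4=1.
Step 9. [r2c9∈{1,3,7}] across col 9, 1 lands solely at r2c9. So r2c9=1.
Step 10. [r5c3∈{6}] r5c3 is down to just 6. So r5c3=6.
Step 11. [r5c9∈{8}] nothing but 8 survives at r5c9. So r5c9=8.
Step 12. [r7c9∈{3}] only 3 remains possible at r7c9. So r7c9=3.
Step 13. [r2c7∈{3,7}] across col 7, 3 lands solely at r2c7, so r2c7=3.
Step 14. [r7c4∈{5}] r7c4 is down to just 5, so r7c4=5.
Step 15. [r3c7∈{7,8}] 7 has one home in col 7: r3c7 ⇒ r3c7=7.
Step 16. [r5c7∈{5}] r5c7 is down to just 5, so r5c7=5.
Step 17. [r3c8∈{2,8}] r3c8 is the only open cell in row 3 admitting 2. So r3c8=2.
Step 18. [r3c3∈{4,8}] in row 3, 8 fits only at r3c3, so r3c3=8.
Step 19. [r7c6∈{2}] nothing but 2 survives at r7c6. So r7c6=2.
Step 20. [r8c5∈{3}] r8c5 has the single candidate 3. So r8c5=3.
Step 21. [r1c8∈{8}] r1c8's peers cover all but 8 ⇒ r1c8=8.
Step 22. [r1c2∈{2}] r1c2 is down to just 2, so r1c2=2.
Step 23. [r2c5∈{7}] r2c5 is down to just 7, so r2c5=7.
Step 24. [r3c9∈{9}] r3c9's peers cover all but 9, so r3c9=9.
Step 25. [r9c8∈{1}] r9c8 is down to just 1 ⇒ r9c8=1.
Step 26. [r9c1∈{4}] r9c1 has the single candidate 4 ⇒ r9c1=4.
Step 27. [r8c9∈{7}] r8c9's peers cover all but 7 ⇒ r8c9=7.
Step 28. [r9c2∈{3}] r9c2 is down to just 3 ⇒ r9c2=3.
Step 29. [r4c5∈{5}] r4c5's peers cover all but 5 ⇒ r4c5=5.
Step 30. [r6c8∈{3}] only 3 remains possible at r6c8. So r6c8=3.
Step 31. [r1c6∈{5}] only 5 remains possible at r1c6. So r1c6=5.
Step 32. [r7c7∈{8}] r7c7 has the single candidate 8, so r7c7=8.
Step 33. [r6c9∈{6}] r6c9 is down to just 6, so r6c9=6.
Step 34. [r5c5∈{1}] r5c5 is down to just 1. So r5c5=1.
Step 35. [r3c4∈{4}] r3c4 has the single candidate 4. So r3c4=4.
Step 36. [r2c3∈{4}] only 4 remains possible at r2c3 ⇒ r2c3=4.
Step 37. [r1c3∈{1}] only 1 remains possible at r1c3 ⇒ r1c3=1.
Step 38. [r8c3∈{5}] r8c3's peers cover all but 5, so r8c3=5.
Step 39. [r6c3∈{9}] r6c3's peers cover all but 9 ⇒ r6c3=9.
Step 40. [r1c1∈{7}] nothing but 7 survives at r1c1, so r1c1=7.
Step 41. [r4c7∈{4}] only 4 remains possible at r4c7, so r4c7=4.
Step 42. [r8c1∈{6}] r8c1's peers cover all but 6, so r8c1=6.
Step 43. [r1c4∈{3}] r1c4 has the single candidate 3 ⇒ r1c4=3.
Step 44. [r3c5∈{6}] r3c5 has the single candidate 6 ⇒ r3c5=6.

Answer: 7 2 1 3 9 5 6 8 4 / 9 6 4 2 7 8 3 5 1 / 3 5 8 4 6 1 7 2 9 / 8 1 3 7 5 6 4 9 2 / 2 4 6 9 1 3 5 7 8 / 5 7 9 8 2 4 1 3 6 / 1 9 7 5 4 2 8 6 3 / 6 8 5 1 3 9 2 4 7 / 4 3 2 6 8 7 9 1 5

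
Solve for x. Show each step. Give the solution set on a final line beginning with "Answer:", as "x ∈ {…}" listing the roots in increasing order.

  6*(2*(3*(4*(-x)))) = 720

Step 1. [6*(2*(3*(4*(-x)))) = 720] leading coefficient 6: divide by 6, so div: 2*(3*(4*(-x))) = 120.
Step 2. [2*(3*(4*(-x))) = 120] leading coefficient 2: divide by 2 ⇒ div: 3*(4*(-x)) = 60.
Step 3. [3*(4*(-x)) = 60] 3 out front; divide by 3. So div: 4*(-x) = 20.
Step 4. [4*(-x) = 20] 4 out front; divide by 4 ⇒ div: -x = 5.
Step 5. [-x = 5] LHS negated; negate both sides. So neg: x = -5.

Answer: x ∈ {-5}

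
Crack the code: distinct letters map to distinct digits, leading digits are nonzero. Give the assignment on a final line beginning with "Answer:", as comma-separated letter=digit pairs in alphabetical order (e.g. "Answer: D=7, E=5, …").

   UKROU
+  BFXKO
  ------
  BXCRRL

Step 1. [col 1: U + O ≡ L (mod 10)] column 1 (U + O ≡ L (mod 10), carry-in 0) doesn't pin O yet; pick O=4 and continue. So O=4.
Step 2. [col 1: U + O ≡ L (mod 10)] no forcing yet in column 1 (carry-in 0); U=9 is free and consistent — try it, so U=9.
Step 3. [col 1: U + O ≡ L (mod 10)] in column 1 we have U+O≡L with carry-in 0; given U=9, O=4 and digits 4,9 already taken and all letters distinct, that pins L to 3. So L=3.
Step 4. [B] adding two 5-digit numbers gives at most 5+1 digits, and here it does — B is that final carry and must be 1. So B=1.
Step 5. [col 2: O + K ≡ R (mod 10)] K=2 is one option consistent with column 2 (O + K ≡ R (mod 10), carry-in 1) — take it, so K=2.
Step 6. [col 2: O + K ≡ R (mod 10)] column 2 reads O+K+carry(1)=R with O=4, K=2; with digits 1,2,3,4,9 already taken and all letters distinct, the only value for R is 7. So R=7.
Step 7. [col 3: R + X ≡ R (mod 10)] in column 3 we have R+X≡R with carry-in 0; given R=7 and digits 1,2,3,4,7,9 already taken and all letters distinct, that pins X to 0, so X=0.
Step 8. [col 4: K + F ≡ C (mod 10)] column 4: given K=2, carry-in 0, and digits 0,1,2,3,4,7,9 already taken and all letters distinct, K+F≡C (mod 10) forces C=8 ⇒ C=8.
Step 9. [col 4: K + F ≡ C (mod 10)] in column 4 we have K+F≡C with carry-in 0; given K=2, C=8 and digits 0,1,2,3,4,7,8,9 already taken and all letters distinct, that pins F to 6 ⇒ F=6.

Answer: B=1, C=8, F=6, K=2, L=3, O=4, R=7, U=9, X=0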